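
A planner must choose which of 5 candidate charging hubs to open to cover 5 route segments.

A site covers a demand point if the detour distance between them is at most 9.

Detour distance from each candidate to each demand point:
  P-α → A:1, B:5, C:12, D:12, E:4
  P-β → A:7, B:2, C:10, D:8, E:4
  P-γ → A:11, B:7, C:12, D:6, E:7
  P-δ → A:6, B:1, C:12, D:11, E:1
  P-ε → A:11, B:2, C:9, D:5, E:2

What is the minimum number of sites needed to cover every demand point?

Coverage sets (demand points within 9 of each site):
  P-α: {A, B, E}
  P-β: {A, B, D, E}
  P-γ: {B, D, E}
  P-δ: {A, B, E}
  P-ε: {B, C, D, E}
No single site covers all 5 demand points.
But {P-α, P-ε} covers everything, so the minimum is 2.

2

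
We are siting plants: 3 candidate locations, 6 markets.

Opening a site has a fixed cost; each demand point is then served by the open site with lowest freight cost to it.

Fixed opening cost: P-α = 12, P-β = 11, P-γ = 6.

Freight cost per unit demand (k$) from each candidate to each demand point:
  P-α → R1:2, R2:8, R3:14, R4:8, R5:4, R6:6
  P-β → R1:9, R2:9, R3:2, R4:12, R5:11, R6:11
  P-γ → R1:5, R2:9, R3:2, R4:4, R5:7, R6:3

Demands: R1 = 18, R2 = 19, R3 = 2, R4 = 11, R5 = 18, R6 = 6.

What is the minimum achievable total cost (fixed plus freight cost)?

Open {P-α, P-γ}: assign each demand point to its cheapest open site.
  R1→P-α 18×2=36, R2→P-α 19×8=152, R3→P-γ 2×2=4, R4→P-γ 11×4=44, R5→P-α 18×4=72, R6→P-γ 6×3=18
  freight cost 326, fixed 18 → total 344.
Compare {P-α, P-β, P-γ}: freight cost 326 + fixed 29 = 355.
Compare {P-α, P-β}: freight cost 388 + fixed 23 = 411.
Compare {P-α}: freight cost 412 + fixed 12 = 424.
All other subsets cost ≥ 355. Minimum total cost: 344.

344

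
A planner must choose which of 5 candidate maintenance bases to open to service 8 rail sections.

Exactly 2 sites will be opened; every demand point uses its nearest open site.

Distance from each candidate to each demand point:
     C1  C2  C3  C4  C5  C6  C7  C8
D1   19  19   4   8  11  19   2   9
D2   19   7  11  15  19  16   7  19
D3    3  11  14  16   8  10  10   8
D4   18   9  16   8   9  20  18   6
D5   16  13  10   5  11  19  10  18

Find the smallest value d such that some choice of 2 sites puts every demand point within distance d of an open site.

Open {D1, D3}.
  Farthest demand point is C2 at distance 11 (to D3); all others are ≤ 11.
With {D3, D5} the worst case is 11.
With {D3, D4} the worst case is 14.
No size-2 selection achieves below 11.

11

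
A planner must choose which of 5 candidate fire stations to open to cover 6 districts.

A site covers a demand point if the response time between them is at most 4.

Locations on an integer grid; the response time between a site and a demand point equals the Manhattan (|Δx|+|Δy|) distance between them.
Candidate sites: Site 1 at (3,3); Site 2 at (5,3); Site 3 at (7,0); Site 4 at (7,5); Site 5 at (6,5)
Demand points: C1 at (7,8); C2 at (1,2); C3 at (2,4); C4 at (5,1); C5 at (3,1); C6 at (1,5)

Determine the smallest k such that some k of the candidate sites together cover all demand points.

2

Coverage sets (demand points within 4 of each site):
  Site 1: {C2, C3, C4, C5, C6}
  Site 2: {C3, C4, C5}
  Site 3: {C4}
  Site 4: {C1}
  Site 5: {C1}
No single site covers all 6 demand points.
But {Site 1, Site 4} covers everything, so the minimum is 2.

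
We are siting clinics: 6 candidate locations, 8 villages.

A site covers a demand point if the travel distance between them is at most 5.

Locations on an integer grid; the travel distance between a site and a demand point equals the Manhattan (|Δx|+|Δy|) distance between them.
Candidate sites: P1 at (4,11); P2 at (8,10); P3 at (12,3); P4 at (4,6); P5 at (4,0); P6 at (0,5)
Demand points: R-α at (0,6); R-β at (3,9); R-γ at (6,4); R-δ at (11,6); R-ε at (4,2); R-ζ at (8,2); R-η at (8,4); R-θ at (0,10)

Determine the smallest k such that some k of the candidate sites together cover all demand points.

3

Coverage sets (demand points within 5 of each site):
  P1: {R-β, R-θ}
  P2: {}
  P3: {R-δ, R-ζ, R-η}
  P4: {R-α, R-β, R-γ, R-ε}
  P5: {R-ε}
  P6: {R-α, R-θ}
No 2 sites suffice: every size-2 union leaves at least one demand point uncovered.
But {P1, P3, P4} covers everything, so the minimum is 3.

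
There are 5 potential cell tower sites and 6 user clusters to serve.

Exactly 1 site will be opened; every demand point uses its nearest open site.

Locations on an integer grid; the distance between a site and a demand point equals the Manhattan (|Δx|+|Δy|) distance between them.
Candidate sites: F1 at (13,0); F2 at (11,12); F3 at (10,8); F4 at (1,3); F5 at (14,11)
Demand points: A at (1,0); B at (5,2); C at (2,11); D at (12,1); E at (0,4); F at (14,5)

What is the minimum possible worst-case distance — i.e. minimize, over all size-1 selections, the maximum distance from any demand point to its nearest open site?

15

Open {F4}.
  Farthest demand point is F at distance 15 (to F4); all others are ≤ 15.
With {F3} the worst case is 17.
With {F1} the worst case is 22.
No size-1 selection achieves below 15.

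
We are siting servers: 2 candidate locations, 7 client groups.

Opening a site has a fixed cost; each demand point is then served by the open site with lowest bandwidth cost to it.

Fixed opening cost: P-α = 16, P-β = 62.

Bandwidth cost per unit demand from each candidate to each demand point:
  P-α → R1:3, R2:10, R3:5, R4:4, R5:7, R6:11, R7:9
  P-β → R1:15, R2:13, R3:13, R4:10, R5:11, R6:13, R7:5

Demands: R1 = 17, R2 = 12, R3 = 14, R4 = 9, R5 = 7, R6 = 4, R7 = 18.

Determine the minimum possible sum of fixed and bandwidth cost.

538

Open {P-α, P-β}: assign each demand point to its cheapest open site.
  R1→P-α 17×3=51, R2→P-α 12×10=120, R3→P-α 14×5=70, R4→P-α 9×4=36, R5→P-α 7×7=49, R6→P-α 4×11=44, R7→P-β 18×5=90
  bandwidth cost 460, fixed 78 → total 538.
Compare {P-α}: bandwidth cost 532 + fixed 16 = 548.
Compare {P-β}: bandwidth cost 902 + fixed 62 = 964.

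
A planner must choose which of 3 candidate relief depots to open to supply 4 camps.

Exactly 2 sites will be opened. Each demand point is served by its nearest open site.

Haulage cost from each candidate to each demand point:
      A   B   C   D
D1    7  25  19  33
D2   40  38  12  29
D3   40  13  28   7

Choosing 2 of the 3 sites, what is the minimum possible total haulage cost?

Open {D1, D3}.
  A→D1 7, B→D3 13, C→D1 19, D→D3 7  ⇒ total 46.
Compare {D2, D3}: total 72.
Compare {D1, D2}: total 73.

46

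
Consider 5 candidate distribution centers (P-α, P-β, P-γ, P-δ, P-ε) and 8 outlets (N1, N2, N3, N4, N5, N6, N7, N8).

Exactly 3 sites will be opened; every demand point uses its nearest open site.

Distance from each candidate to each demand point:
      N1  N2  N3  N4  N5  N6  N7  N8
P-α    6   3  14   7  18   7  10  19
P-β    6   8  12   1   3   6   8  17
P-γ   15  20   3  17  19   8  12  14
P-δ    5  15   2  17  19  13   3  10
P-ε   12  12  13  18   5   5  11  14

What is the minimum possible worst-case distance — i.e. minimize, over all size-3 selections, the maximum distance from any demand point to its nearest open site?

10

Open {P-α, P-β, P-δ}.
  Farthest demand point is N8 at distance 10 (to P-δ); all others are ≤ 10.
With {P-α, P-δ, P-ε} the worst case is 10.
With {P-β, P-γ, P-δ} the worst case is 10.
No size-3 selection achieves below 10.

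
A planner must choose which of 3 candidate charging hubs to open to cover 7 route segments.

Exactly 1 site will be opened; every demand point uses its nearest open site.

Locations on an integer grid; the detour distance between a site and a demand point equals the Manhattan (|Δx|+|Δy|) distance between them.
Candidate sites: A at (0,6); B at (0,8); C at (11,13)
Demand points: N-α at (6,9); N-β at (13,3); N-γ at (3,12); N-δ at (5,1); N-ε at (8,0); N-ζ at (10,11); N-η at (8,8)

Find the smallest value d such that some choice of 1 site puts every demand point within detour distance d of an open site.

16

Open {A}.
  Farthest demand point is N-β at detour distance 16 (to A); all others are ≤ 16.
With {B} the worst case is 18.
With {C} the worst case is 18.
No size-1 selection achieves below 16.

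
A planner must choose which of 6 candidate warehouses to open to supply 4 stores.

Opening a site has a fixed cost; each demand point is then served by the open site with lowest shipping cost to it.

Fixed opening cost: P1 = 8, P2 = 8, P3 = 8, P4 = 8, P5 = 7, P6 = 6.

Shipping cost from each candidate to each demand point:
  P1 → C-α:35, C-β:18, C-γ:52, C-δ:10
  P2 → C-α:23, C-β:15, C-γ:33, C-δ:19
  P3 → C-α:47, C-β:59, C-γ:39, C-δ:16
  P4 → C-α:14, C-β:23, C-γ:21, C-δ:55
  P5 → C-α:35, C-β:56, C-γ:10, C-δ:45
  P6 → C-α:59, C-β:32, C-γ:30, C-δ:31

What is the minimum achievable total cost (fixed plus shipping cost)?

Open {P1, P4, P5}: assign each demand point to its cheapest open site.
  C-α→P4 14, C-β→P1 18, C-γ→P5 10, C-δ→P1 10
  shipping cost 52, fixed 23 → total 75.
Compare {P1, P4}: shipping cost 63 + fixed 16 = 79.
Compare {P1, P2, P4, P5}: shipping cost 49 + fixed 31 = 80.
Compare {P1, P2, P5}: shipping cost 58 + fixed 23 = 81.
All other subsets cost ≥ 79. Minimum total cost: 75.

75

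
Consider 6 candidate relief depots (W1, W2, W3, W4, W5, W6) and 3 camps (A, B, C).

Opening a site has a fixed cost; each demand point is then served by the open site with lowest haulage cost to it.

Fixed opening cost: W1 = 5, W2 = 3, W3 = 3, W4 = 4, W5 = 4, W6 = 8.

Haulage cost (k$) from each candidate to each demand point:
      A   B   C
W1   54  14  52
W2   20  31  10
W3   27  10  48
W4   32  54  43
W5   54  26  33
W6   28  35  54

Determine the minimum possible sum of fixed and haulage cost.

46

Open {W2, W3}: assign each demand point to its cheapest open site.
  A→W2 20, B→W3 10, C→W2 10
  haulage cost 40, fixed 6 → total 46.
Compare {W2, W3, W4}: haulage cost 40 + fixed 10 = 50.
Compare {W2, W3, W5}: haulage cost 40 + fixed 10 = 50.
Compare {W1, W2, W3}: haulage cost 40 + fixed 11 = 51.
All other subsets cost ≥ 50. Minimum total cost: 46.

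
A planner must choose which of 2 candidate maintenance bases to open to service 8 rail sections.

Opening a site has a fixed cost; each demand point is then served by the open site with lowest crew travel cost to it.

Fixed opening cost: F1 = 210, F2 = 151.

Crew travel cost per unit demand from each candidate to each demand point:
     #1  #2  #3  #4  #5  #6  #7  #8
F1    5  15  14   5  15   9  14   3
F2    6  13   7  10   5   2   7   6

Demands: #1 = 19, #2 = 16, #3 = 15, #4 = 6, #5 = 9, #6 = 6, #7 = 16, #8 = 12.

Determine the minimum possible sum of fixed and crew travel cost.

879

Open {F2}: assign each demand point to its cheapest open site.
  #1→F2 19×6=114, #2→F2 16×13=208, #3→F2 15×7=105, #4→F2 6×10=60, #5→F2 9×5=45, #6→F2 6×2=12, #7→F2 16×7=112, #8→F2 12×6=72
  crew travel cost 728, fixed 151 → total 879.
Compare {F1, F2}: crew travel cost 643 + fixed 361 = 1004.
Compare {F1}: crew travel cost 1024 + fixed 210 = 1234.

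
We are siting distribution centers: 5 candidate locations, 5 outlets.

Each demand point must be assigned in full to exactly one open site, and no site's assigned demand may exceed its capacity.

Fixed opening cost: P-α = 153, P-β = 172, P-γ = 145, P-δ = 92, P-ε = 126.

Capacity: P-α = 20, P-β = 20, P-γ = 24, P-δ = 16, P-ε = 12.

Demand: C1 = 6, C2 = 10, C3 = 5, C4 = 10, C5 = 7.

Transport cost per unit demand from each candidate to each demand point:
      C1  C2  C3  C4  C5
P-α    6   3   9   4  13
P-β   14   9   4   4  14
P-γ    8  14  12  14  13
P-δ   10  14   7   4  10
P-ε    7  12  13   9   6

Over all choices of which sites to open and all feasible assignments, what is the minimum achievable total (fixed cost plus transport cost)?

Open {P-α, P-δ, P-ε}; cheapest assignment that respects the capacities:
  P-α (cap 20, load 16): C1, C2 — cost 6×6 + 10×3 = 66
  P-δ (cap 16, load 15): C3, C4 — cost 5×7 + 10×4 = 75
  P-ε (cap 12, load 7): C5 — cost 7×6 = 42
  Shipping 183, fixed 371 → total 554.
  Any other capacity-feasible assignment to {P-α, P-δ, P-ε} ships for at least 183.
Compare {P-α, P-γ}: its best feasible assignment gives total 567.
Compare {P-γ, P-δ}: its best feasible assignment gives total 591.
Every other set of open sites that can feasibly serve all demand totals ≥ 567 even under its best assignment. Minimum: 554.

554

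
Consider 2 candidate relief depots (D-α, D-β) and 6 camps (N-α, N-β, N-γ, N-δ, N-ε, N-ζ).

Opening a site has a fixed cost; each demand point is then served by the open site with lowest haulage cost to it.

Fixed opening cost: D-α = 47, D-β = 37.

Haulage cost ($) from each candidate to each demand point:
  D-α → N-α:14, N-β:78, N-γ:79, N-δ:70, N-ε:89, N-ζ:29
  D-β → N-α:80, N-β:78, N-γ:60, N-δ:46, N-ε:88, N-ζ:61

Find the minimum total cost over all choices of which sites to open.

399

Open {D-α, D-β}: assign each demand point to its cheapest open site.
  N-α→D-α 14, N-β→D-α 78, N-γ→D-β 60, N-δ→D-β 46, N-ε→D-β 88, N-ζ→D-α 29
  haulage cost 315, fixed 84 → total 399.
Compare {D-α}: haulage cost 359 + fixed 47 = 406.
Compare {D-β}: haulage cost 413 + fixed 37 = 450.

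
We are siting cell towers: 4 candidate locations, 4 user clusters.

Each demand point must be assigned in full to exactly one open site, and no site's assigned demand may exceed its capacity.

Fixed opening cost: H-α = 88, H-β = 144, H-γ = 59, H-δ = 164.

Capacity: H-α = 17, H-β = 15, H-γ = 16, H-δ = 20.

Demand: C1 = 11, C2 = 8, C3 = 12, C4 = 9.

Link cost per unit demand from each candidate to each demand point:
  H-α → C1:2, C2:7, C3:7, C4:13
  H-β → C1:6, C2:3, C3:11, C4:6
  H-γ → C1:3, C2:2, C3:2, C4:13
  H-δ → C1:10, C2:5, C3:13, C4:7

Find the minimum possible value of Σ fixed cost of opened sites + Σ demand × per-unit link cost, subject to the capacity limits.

460

Open {H-α, H-γ, H-δ}; cheapest assignment that respects the capacities:
  H-α (cap 17, load 11): C1 — cost 11×2 = 22
  H-γ (cap 16, load 12): C3 — cost 12×2 = 24
  H-δ (cap 20, load 17): C2, C4 — cost 8×5 + 9×7 = 103
  Shipping 149, fixed 311 → total 460.
  Any other capacity-feasible assignment to {H-α, H-γ, H-δ} ships for at least 149.
Compare {H-α, H-β, H-γ}: its best feasible assignment gives total 554.
Compare {H-β, H-γ, H-δ}: its best feasible assignment gives total 560.
Every other set of open sites that can feasibly serve all demand totals ≥ 554 even under its best assignment. Minimum: 460.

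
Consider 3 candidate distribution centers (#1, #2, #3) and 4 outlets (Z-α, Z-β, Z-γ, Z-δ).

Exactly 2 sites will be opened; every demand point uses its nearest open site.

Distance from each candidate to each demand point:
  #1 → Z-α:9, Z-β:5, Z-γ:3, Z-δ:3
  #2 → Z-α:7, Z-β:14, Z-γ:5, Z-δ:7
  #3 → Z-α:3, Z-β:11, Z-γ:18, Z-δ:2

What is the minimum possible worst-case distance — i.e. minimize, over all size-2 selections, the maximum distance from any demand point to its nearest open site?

5

Open {#1, #3}.
  Farthest demand point is Z-β at distance 5 (to #1); all others are ≤ 5.
With {#1, #2} the worst case is 7.
With {#2, #3} the worst case is 11.
No size-2 selection achieves below 5.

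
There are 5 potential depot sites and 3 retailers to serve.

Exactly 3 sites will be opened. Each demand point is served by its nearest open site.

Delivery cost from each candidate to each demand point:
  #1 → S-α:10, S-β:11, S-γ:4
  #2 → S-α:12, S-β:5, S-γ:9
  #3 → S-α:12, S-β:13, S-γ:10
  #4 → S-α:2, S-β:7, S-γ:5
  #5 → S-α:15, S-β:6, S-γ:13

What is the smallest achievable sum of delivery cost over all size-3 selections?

11

Open {#1, #2, #4}.
  S-α→#4 2, S-β→#2 5, S-γ→#1 4  ⇒ total 11.
Compare {#1, #4, #5}: total 12.
Compare {#2, #3, #4}: total 12.
No size-3 selection does better; minimum is 11.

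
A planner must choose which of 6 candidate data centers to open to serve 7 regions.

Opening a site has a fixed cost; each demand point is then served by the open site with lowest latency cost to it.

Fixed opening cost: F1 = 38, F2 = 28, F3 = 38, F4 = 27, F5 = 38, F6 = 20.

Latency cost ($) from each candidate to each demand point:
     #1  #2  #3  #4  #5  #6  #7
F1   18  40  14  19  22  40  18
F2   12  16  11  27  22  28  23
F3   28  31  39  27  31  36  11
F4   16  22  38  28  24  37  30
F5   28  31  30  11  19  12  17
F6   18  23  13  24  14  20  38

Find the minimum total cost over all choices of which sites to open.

164

Open {F2, F5}: assign each demand point to its cheapest open site.
  #1→F2 12, #2→F2 16, #3→F2 11, #4→F5 11, #5→F5 19, #6→F5 12, #7→F5 17
  latency cost 98, fixed 66 → total 164.
Compare {F5, F6}: latency cost 108 + fixed 58 = 166.
Compare {F2}: latency cost 139 + fixed 28 = 167.
Compare {F2, F6}: latency cost 120 + fixed 48 = 168.
All other subsets cost ≥ 166. Minimum total cost: 164.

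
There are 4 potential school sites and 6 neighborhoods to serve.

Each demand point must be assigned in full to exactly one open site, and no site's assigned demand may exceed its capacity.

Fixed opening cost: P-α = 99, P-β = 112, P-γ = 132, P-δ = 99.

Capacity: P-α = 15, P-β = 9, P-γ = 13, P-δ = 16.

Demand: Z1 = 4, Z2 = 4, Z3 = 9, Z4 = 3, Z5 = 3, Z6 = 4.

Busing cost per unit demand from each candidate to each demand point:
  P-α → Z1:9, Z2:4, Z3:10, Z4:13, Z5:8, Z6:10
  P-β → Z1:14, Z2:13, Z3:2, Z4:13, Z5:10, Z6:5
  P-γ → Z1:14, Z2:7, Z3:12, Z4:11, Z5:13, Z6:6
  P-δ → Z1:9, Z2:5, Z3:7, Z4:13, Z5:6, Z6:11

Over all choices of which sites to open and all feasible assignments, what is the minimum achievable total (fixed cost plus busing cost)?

410

Open {P-α, P-δ}; cheapest assignment that respects the capacities:
  P-α (cap 15, load 15): Z1, Z2, Z4, Z6 — cost 4×9 + 4×4 + 3×13 + 4×10 = 131
  P-δ (cap 16, load 12): Z3, Z5 — cost 9×7 + 3×6 = 81
  Shipping 212, fixed 198 → total 410.
  Any other capacity-feasible assignment to {P-α, P-δ} ships for at least 212.
Compare {P-γ, P-δ}: its best feasible assignment gives total 433.
Compare {P-α, P-β, P-δ}: its best feasible assignment gives total 477.
Every other set of open sites that can feasibly serve all demand totals ≥ 433 even under its best assignment. Minimum: 410.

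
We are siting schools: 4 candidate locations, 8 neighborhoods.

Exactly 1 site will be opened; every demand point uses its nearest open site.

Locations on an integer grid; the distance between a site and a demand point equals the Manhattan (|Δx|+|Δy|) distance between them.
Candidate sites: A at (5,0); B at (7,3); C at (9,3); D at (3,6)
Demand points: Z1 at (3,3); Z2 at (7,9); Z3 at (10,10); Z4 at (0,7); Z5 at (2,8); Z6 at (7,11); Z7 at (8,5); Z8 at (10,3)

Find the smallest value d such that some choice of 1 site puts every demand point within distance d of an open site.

11

Open {B}.
  Farthest demand point is Z4 at distance 11 (to B); all others are ≤ 11.
With {D} the worst case is 11.
With {C} the worst case is 13.
No size-1 selection achieves below 11.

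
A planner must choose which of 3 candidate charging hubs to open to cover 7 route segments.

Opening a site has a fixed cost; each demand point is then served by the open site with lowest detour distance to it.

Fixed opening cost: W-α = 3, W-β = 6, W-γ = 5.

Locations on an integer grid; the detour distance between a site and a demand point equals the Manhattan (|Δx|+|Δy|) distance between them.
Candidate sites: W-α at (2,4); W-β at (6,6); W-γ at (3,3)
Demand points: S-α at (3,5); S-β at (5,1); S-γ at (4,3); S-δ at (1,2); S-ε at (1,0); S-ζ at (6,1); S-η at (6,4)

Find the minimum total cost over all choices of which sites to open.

Open {W-γ}: assign each demand point to its cheapest open site.
  S-α→W-γ 2, S-β→W-γ 4, S-γ→W-γ 1, S-δ→W-γ 3, S-ε→W-γ 5, S-ζ→W-γ 5, S-η→W-γ 4
  detour distance 24, fixed 5 → total 29.
Compare {W-α, W-γ}: detour distance 24 + fixed 8 = 32.
Compare {W-α}: detour distance 30 + fixed 3 = 33.
Compare {W-β, W-γ}: detour distance 22 + fixed 11 = 33.
All other subsets cost ≥ 32. Minimum total cost: 29.

29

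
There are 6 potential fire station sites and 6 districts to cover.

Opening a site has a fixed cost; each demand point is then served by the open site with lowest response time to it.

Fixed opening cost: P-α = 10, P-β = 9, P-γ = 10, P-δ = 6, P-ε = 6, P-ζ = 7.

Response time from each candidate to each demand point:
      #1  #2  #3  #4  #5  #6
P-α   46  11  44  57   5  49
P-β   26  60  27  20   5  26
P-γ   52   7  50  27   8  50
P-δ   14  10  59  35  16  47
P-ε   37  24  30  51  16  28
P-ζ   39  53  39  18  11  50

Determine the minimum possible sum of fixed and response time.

117

Open {P-β, P-δ}: assign each demand point to its cheapest open site.
  #1→P-δ 14, #2→P-δ 10, #3→P-β 27, #4→P-β 20, #5→P-β 5, #6→P-β 26
  response time 102, fixed 15 → total 117.
Compare {P-β, P-δ, P-ζ}: response time 100 + fixed 22 = 122.
Compare {P-β, P-δ, P-ε}: response time 102 + fixed 21 = 123.
Compare {P-β, P-γ, P-δ}: response time 99 + fixed 25 = 124.
All other subsets cost ≥ 122. Minimum total cost: 117.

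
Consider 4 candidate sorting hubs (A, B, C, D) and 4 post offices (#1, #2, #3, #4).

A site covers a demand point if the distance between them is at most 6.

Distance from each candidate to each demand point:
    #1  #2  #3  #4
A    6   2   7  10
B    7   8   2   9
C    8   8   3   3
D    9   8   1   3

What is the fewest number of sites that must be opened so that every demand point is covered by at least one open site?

2

Coverage sets (demand points within 6 of each site):
  A: {#1, #2}
  B: {#3}
  C: {#3, #4}
  D: {#3, #4}
No single site covers all 4 demand points.
But {A, C} covers everything, so the minimum is 2.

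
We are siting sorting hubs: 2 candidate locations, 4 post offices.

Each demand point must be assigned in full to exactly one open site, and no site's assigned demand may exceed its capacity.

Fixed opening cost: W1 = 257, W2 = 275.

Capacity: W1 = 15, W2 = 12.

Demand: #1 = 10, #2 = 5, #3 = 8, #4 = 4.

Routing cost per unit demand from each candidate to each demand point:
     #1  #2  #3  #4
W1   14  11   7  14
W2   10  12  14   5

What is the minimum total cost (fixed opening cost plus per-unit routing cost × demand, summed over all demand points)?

859

Open {W1, W2}; cheapest assignment that respects the capacities:
  W1 (cap 15, load 15): #1, #2 — cost 10×14 + 5×11 = 195
  W2 (cap 12, load 12): #3, #4 — cost 8×14 + 4×5 = 132
  Shipping 327, fixed 532 → total 859.
  Any other capacity-feasible assignment to {W1, W2} ships for at least 327.
Total demand is 27 and no other set of sites has combined capacity ≥ 27, so {W1, W2} is the only feasible choice of open sites. Minimum: 859.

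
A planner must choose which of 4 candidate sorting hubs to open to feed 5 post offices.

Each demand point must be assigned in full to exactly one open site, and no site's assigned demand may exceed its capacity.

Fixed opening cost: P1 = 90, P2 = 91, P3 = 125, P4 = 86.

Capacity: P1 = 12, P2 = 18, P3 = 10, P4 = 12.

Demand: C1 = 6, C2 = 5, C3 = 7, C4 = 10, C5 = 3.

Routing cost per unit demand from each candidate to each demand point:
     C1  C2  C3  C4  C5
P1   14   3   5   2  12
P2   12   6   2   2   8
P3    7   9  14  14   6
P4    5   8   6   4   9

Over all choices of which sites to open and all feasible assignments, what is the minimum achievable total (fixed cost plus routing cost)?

Open {P1, P2, P4}; cheapest assignment that respects the capacities:
  P1 (cap 12, load 5): C2 — cost 5×3 = 15
  P2 (cap 18, load 17): C3, C4 — cost 7×2 + 10×2 = 34
  P4 (cap 12, load 9): C1, C5 — cost 6×5 + 3×9 = 57
  Shipping 106, fixed 267 → total 373.
  Any other capacity-feasible assignment to {P1, P2, P4} ships for at least 106.
Compare {P1, P2, P3}: its best feasible assignment gives total 415.
Compare {P2, P3, P4}: its best feasible assignment gives total 424.
Every other set of open sites that can feasibly serve all demand totals ≥ 415 even under its best assignment. Minimum: 373.

373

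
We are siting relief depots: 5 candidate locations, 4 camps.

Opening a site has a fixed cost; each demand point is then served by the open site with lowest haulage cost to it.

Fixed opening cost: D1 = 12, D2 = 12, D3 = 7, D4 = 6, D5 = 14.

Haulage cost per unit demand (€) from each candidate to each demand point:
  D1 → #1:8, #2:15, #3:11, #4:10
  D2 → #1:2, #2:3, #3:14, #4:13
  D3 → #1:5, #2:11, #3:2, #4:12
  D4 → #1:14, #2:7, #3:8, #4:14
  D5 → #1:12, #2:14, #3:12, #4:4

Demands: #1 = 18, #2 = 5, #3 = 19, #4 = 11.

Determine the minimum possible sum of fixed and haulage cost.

Open {D2, D3, D5}: assign each demand point to its cheapest open site.
  #1→D2 18×2=36, #2→D2 5×3=15, #3→D3 19×2=38, #4→D5 11×4=44
  haulage cost 133, fixed 33 → total 166.
Compare {D2, D3, D4, D5}: haulage cost 133 + fixed 39 = 172.
Compare {D1, D2, D3, D5}: haulage cost 133 + fixed 45 = 178.
Compare {D1, D2, D3, D4, D5}: haulage cost 133 + fixed 51 = 184.
All other subsets cost ≥ 172. Minimum total cost: 166.

166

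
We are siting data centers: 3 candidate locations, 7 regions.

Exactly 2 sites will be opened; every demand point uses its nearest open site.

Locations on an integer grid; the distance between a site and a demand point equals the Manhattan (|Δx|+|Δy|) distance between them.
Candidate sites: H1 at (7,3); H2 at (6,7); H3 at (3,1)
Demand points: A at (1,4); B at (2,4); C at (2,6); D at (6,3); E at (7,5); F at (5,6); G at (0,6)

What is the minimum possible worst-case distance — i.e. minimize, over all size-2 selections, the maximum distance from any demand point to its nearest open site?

7

Open {H1, H2}.
  Farthest demand point is A at distance 7 (to H1); all others are ≤ 7.
With {H2, H3} the worst case is 7.
With {H1, H3} the worst case is 8.
No size-2 selection achieves below 7.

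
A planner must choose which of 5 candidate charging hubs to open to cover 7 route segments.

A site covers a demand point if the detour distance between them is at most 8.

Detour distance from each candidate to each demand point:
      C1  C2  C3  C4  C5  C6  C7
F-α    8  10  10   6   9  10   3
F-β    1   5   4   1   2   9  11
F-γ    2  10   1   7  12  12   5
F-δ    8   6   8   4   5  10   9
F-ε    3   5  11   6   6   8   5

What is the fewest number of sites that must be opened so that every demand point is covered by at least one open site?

Coverage sets (demand points within 8 of each site):
  F-α: {C1, C4, C7}
  F-β: {C1, C2, C3, C4, C5}
  F-γ: {C1, C3, C4, C7}
  F-δ: {C1, C2, C3, C4, C5}
  F-ε: {C1, C2, C4, C5, C6, C7}
No single site covers all 7 demand points.
But {F-β, F-ε} covers everything, so the minimum is 2.

2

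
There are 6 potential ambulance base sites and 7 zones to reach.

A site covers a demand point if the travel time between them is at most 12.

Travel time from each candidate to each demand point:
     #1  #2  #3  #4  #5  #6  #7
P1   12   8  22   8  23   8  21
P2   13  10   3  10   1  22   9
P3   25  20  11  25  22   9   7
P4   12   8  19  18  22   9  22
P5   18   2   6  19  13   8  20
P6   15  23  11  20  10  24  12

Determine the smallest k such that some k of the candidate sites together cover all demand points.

Coverage sets (demand points within 12 of each site):
  P1: {#1, #2, #4, #6}
  P2: {#2, #3, #4, #5, #7}
  P3: {#3, #6, #7}
  P4: {#1, #2, #6}
  P5: {#2, #3, #6}
  P6: {#3, #5, #7}
No single site covers all 7 demand points.
But {P1, P2} covers everything, so the minimum is 2.

2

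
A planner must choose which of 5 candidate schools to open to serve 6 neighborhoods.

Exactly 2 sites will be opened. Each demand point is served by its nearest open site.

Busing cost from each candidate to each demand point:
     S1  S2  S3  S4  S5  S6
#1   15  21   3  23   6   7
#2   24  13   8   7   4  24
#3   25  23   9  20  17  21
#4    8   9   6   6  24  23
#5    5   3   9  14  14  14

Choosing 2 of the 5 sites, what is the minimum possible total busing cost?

38

Open {#1, #5}.
  S1→#5 5, S2→#5 3, S3→#1 3, S4→#5 14, S5→#1 6, S6→#1 7  ⇒ total 38.
Compare {#1, #4}: total 39.
Compare {#2, #5}: total 41.
No size-2 selection does better; minimum is 38.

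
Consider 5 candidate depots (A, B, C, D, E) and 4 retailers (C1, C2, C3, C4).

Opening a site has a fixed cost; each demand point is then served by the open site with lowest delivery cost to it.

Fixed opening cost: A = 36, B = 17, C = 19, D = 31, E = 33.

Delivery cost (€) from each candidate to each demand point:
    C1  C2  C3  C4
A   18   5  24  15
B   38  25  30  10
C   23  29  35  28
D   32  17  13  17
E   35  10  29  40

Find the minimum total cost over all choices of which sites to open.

Open {A}: assign each demand point to its cheapest open site.
  C1→A 18, C2→A 5, C3→A 24, C4→A 15
  delivery cost 62, fixed 36 → total 98.
Compare {D}: delivery cost 79 + fixed 31 = 110.
Compare {A, B}: delivery cost 57 + fixed 53 = 110.
Compare {A, C}: delivery cost 62 + fixed 55 = 117.
All other subsets cost ≥ 110. Minimum total cost: 98.

98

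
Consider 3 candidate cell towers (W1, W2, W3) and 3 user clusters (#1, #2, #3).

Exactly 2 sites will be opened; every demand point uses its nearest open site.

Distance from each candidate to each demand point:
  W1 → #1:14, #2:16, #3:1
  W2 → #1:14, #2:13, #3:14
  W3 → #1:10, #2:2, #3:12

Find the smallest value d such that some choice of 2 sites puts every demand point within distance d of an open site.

10

Open {W1, W3}.
  Farthest demand point is #1 at distance 10 (to W3); all others are ≤ 10.
With {W2, W3} the worst case is 12.
With {W1, W2} the worst case is 14.
No size-2 selection achieves below 10.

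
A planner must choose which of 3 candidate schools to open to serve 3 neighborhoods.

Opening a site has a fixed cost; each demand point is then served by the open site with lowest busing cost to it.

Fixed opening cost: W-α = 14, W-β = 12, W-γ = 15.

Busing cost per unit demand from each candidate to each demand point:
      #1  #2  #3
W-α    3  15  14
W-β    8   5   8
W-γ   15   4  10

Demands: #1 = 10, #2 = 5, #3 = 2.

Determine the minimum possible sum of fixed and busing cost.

Open {W-α, W-β}: assign each demand point to its cheapest open site.
  #1→W-α 10×3=30, #2→W-β 5×5=25, #3→W-β 2×8=16
  busing cost 71, fixed 26 → total 97.
Compare {W-α, W-γ}: busing cost 70 + fixed 29 = 99.
Compare {W-α, W-β, W-γ}: busing cost 66 + fixed 41 = 107.
Compare {W-β}: busing cost 121 + fixed 12 = 133.
All other subsets cost ≥ 99. Minimum total cost: 97.

97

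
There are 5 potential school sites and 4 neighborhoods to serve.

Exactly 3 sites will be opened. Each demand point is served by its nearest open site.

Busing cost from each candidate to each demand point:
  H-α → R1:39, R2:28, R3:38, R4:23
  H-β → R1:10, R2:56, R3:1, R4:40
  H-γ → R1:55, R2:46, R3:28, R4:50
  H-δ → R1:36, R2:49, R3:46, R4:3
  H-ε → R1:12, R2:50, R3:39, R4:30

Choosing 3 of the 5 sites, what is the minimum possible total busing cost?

Open {H-α, H-β, H-δ}.
  R1→H-β 10, R2→H-α 28, R3→H-β 1, R4→H-δ 3  ⇒ total 42.
Compare {H-β, H-γ, H-δ}: total 60.
Compare {H-α, H-β, H-γ}: total 62.
No size-3 selection does better; minimum is 42.

42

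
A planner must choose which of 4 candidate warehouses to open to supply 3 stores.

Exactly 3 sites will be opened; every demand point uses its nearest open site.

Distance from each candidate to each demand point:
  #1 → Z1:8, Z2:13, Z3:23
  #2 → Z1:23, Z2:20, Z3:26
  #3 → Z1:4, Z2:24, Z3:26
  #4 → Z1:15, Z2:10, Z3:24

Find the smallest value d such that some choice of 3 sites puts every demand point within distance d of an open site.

23

Open {#1, #2, #3}.
  Farthest demand point is Z3 at distance 23 (to #1); all others are ≤ 23.
With {#1, #2, #4} the worst case is 23.
With {#1, #3, #4} the worst case is 23.
No size-3 selection achieves below 23.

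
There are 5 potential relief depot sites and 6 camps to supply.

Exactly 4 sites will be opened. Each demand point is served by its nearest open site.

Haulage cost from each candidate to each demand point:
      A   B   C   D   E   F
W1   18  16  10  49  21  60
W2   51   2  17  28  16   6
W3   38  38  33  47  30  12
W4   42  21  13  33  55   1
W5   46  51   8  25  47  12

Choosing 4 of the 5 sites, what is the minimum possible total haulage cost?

70

Open {W1, W2, W4, W5}.
  A→W1 18, B→W2 2, C→W5 8, D→W5 25, E→W2 16, F→W4 1  ⇒ total 70.
Compare {W1, W2, W3, W4}: total 75.
Compare {W1, W2, W3, W5}: total 75.
No size-4 selection does better; minimum is 70.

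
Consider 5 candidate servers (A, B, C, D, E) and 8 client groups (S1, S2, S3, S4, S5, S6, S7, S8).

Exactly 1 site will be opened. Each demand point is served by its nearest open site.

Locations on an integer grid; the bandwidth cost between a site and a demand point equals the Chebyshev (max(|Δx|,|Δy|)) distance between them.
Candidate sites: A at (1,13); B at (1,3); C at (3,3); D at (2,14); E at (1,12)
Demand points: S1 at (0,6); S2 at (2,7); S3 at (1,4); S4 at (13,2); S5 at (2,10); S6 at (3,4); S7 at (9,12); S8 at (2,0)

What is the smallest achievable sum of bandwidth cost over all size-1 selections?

39

Open {C}.
  S1→C 3, S2→C 4, S3→C 2, S4→C 10, S5→C 7, S6→C 1, S7→C 9, S8→C 3  ⇒ total 39.
Compare {B}: total 41.
Compare {E}: total 61.
No size-1 selection does better; minimum is 39.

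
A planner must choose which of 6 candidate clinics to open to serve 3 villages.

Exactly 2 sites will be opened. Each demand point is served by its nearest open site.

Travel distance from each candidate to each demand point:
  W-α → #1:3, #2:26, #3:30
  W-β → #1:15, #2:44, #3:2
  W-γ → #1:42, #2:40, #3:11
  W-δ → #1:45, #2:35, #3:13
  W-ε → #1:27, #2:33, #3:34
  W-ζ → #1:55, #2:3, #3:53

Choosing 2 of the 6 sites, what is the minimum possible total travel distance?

Open {W-β, W-ζ}.
  #1→W-β 15, #2→W-ζ 3, #3→W-β 2  ⇒ total 20.
Compare {W-α, W-β}: total 31.
Compare {W-α, W-ζ}: total 36.
No size-2 selection does better; minimum is 20.

20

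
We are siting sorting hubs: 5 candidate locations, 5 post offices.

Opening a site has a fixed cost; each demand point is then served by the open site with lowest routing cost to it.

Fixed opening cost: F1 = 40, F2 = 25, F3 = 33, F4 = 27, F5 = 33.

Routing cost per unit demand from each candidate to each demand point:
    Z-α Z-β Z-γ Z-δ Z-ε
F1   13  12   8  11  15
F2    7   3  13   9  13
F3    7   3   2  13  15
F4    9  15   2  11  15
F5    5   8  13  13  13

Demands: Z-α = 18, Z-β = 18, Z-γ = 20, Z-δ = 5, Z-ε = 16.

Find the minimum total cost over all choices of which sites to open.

Open {F2, F4, F5}: assign each demand point to its cheapest open site.
  Z-α→F5 18×5=90, Z-β→F2 18×3=54, Z-γ→F4 20×2=40, Z-δ→F2 5×9=45, Z-ε→F2 16×13=208
  routing cost 437, fixed 85 → total 522.
Compare {F3, F5}: routing cost 457 + fixed 66 = 523.
Compare {F2, F4}: routing cost 473 + fixed 52 = 525.
Compare {F2, F3, F5}: routing cost 437 + fixed 91 = 528.
All other subsets cost ≥ 523. Minimum total cost: 522.

522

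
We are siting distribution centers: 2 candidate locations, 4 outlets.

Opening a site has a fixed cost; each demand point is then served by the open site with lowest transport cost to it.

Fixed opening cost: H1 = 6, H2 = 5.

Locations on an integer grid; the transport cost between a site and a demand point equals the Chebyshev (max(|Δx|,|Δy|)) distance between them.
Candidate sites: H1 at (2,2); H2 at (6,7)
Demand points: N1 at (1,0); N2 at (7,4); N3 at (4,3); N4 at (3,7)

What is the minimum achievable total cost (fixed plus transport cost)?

20

Open {H1}: assign each demand point to its cheapest open site.
  N1→H1 2, N2→H1 5, N3→H1 2, N4→H1 5
  transport cost 14, fixed 6 → total 20.
Compare {H1, H2}: transport cost 10 + fixed 11 = 21.
Compare {H2}: transport cost 17 + fixed 5 = 22.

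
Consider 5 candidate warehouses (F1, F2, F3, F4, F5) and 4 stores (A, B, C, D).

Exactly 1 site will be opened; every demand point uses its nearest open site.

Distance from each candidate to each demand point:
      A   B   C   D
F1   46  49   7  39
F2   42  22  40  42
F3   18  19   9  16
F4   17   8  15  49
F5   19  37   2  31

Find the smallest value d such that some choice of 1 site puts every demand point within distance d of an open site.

Open {F3}.
  Farthest demand point is B at distance 19 (to F3); all others are ≤ 19.
With {F5} the worst case is 37.
With {F2} the worst case is 42.
No size-1 selection achieves below 19.

19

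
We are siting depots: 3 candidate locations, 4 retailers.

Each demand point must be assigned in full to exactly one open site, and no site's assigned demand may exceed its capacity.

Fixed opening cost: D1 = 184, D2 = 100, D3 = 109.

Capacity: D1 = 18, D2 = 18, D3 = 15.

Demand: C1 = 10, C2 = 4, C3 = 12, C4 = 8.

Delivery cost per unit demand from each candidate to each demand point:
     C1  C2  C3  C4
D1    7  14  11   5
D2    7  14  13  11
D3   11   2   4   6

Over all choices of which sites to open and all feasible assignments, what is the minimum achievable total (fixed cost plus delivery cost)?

606

Open {D1, D2}; cheapest assignment that respects the capacities:
  D1 (cap 18, load 18): C1, C4 — cost 10×7 + 8×5 = 110
  D2 (cap 18, load 16): C2, C3 — cost 4×14 + 12×13 = 212
  Shipping 322, fixed 284 → total 606.
  Any other capacity-feasible assignment to {D1, D2} ships for at least 322.
Compare {D1, D2, D3}: its best feasible assignment gives total 607.
Every other set of open sites that can feasibly serve all demand totals ≥ 607 even under its best assignment. Minimum: 606.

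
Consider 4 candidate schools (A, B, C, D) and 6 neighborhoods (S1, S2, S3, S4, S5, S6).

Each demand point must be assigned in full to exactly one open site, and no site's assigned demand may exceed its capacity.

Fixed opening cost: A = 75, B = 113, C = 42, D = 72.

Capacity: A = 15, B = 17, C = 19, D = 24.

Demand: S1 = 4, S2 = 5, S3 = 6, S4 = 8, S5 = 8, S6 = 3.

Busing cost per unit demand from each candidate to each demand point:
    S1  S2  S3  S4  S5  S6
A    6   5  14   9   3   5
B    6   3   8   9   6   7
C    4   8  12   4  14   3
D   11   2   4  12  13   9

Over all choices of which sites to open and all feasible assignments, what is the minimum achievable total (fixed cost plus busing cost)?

Open {A, C, D}; cheapest assignment that respects the capacities:
  A (cap 15, load 8): S5 — cost 8×3 = 24
  C (cap 19, load 15): S1, S4, S6 — cost 4×4 + 8×4 + 3×3 = 57
  D (cap 24, load 11): S2, S3 — cost 5×2 + 6×4 = 34
  Shipping 115, fixed 189 → total 304.
  Any other capacity-feasible assignment to {A, C, D} ships for at least 115.
Compare {C, D}: its best feasible assignment gives total 309.
Compare {A, C}: its best feasible assignment gives total 324.
Every other set of open sites that can feasibly serve all demand totals ≥ 309 even under its best assignment. Minimum: 304.

304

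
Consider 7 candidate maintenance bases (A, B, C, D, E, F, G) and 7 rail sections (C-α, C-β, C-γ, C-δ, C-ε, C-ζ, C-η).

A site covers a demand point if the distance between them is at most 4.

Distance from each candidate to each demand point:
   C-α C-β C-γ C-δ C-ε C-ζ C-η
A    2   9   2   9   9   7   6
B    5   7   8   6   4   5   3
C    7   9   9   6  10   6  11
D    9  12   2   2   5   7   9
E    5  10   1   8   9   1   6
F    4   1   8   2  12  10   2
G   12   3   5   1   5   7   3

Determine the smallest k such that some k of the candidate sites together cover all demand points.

Coverage sets (demand points within 4 of each site):
  A: {C-α, C-γ}
  B: {C-ε, C-η}
  C: {}
  D: {C-γ, C-δ}
  E: {C-γ, C-ζ}
  F: {C-α, C-β, C-δ, C-η}
  G: {C-β, C-δ, C-η}
No 2 sites suffice: every size-2 union leaves at least one demand point uncovered.
But {B, E, F} covers everything, so the minimum is 3.

3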